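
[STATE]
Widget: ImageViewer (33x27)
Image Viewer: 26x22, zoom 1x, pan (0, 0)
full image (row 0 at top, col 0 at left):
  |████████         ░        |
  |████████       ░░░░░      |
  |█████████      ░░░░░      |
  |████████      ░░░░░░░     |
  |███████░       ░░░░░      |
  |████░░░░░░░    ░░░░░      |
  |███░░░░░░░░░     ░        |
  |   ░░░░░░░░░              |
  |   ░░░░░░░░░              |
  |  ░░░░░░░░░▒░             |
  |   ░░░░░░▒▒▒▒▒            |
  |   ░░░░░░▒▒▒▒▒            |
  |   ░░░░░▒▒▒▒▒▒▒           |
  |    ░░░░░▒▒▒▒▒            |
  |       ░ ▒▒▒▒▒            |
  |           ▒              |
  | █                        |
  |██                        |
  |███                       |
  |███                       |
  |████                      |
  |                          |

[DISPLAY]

████████         ░               
████████       ░░░░░             
█████████      ░░░░░             
████████      ░░░░░░░            
███████░       ░░░░░             
████░░░░░░░    ░░░░░             
███░░░░░░░░░     ░               
   ░░░░░░░░░                     
   ░░░░░░░░░                     
  ░░░░░░░░░▒░                    
   ░░░░░░▒▒▒▒▒                   
   ░░░░░░▒▒▒▒▒                   
   ░░░░░▒▒▒▒▒▒▒                  
    ░░░░░▒▒▒▒▒                   
       ░ ▒▒▒▒▒                   
           ▒                     
 █                               
██                               
███                              
███                              
████                             
                                 
                                 
                                 
                                 
                                 
                                 


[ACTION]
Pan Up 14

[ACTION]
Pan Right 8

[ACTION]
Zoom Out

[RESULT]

         ░                       
       ░░░░░                     
█      ░░░░░                     
      ░░░░░░░                    
       ░░░░░                     
░░░    ░░░░░                     
░░░░     ░                       
░░░░                             
░░░░                             
░░░▒░                            
░▒▒▒▒▒                           
░▒▒▒▒▒                           
▒▒▒▒▒▒▒                          
░▒▒▒▒▒                           
 ▒▒▒▒▒                           
   ▒                             
                                 
                                 
                                 
                                 
                                 
                                 
                                 
                                 
                                 
                                 
                                 


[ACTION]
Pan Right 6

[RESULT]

   ░                             
 ░░░░░                           
 ░░░░░                           
░░░░░░░                          
 ░░░░░                           
 ░░░░░                           
   ░                             
                                 
                                 
                                 
                                 
                                 
▒                                
                                 
                                 
                                 
                                 
                                 
                                 
                                 
                                 
                                 
                                 
                                 
                                 
                                 
                                 


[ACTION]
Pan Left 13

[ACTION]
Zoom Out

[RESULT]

███████         ░                
███████       ░░░░░              
████████      ░░░░░              
███████      ░░░░░░░             
██████░       ░░░░░              
███░░░░░░░    ░░░░░              
██░░░░░░░░░     ░                
  ░░░░░░░░░                      
  ░░░░░░░░░                      
 ░░░░░░░░░▒░                     
  ░░░░░░▒▒▒▒▒                    
  ░░░░░░▒▒▒▒▒                    
  ░░░░░▒▒▒▒▒▒▒                   
   ░░░░░▒▒▒▒▒                    
      ░ ▒▒▒▒▒                    
          ▒                      
█                                
█                                
██                               
██                               
███                              
                                 
                                 
                                 
                                 
                                 
                                 


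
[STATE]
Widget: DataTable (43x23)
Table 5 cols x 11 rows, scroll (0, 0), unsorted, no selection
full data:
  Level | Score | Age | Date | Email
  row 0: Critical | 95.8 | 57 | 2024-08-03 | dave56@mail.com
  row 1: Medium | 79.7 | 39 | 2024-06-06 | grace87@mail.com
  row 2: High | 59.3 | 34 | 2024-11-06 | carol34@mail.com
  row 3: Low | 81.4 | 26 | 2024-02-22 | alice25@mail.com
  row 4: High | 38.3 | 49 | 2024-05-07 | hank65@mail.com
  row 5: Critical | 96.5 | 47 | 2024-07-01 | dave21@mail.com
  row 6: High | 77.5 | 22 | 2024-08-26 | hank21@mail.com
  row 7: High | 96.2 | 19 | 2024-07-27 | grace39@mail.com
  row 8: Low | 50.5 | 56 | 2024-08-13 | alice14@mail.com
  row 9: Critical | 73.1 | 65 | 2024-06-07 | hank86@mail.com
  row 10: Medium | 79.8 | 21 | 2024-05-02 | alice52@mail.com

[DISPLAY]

Level   │Score│Age│Date      │Email        
────────┼─────┼───┼──────────┼─────────────
Critical│95.8 │57 │2024-08-03│dave56@mail.c
Medium  │79.7 │39 │2024-06-06│grace87@mail.
High    │59.3 │34 │2024-11-06│carol34@mail.
Low     │81.4 │26 │2024-02-22│alice25@mail.
High    │38.3 │49 │2024-05-07│hank65@mail.c
Critical│96.5 │47 │2024-07-01│dave21@mail.c
High    │77.5 │22 │2024-08-26│hank21@mail.c
High    │96.2 │19 │2024-07-27│grace39@mail.
Low     │50.5 │56 │2024-08-13│alice14@mail.
Critical│73.1 │65 │2024-06-07│hank86@mail.c
Medium  │79.8 │21 │2024-05-02│alice52@mail.
                                           
                                           
                                           
                                           
                                           
                                           
                                           
                                           
                                           
                                           


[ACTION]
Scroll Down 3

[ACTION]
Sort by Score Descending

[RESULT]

Level   │Scor▼│Age│Date      │Email        
────────┼─────┼───┼──────────┼─────────────
Critical│96.5 │47 │2024-07-01│dave21@mail.c
High    │96.2 │19 │2024-07-27│grace39@mail.
Critical│95.8 │57 │2024-08-03│dave56@mail.c
Low     │81.4 │26 │2024-02-22│alice25@mail.
Medium  │79.8 │21 │2024-05-02│alice52@mail.
Medium  │79.7 │39 │2024-06-06│grace87@mail.
High    │77.5 │22 │2024-08-26│hank21@mail.c
Critical│73.1 │65 │2024-06-07│hank86@mail.c
High    │59.3 │34 │2024-11-06│carol34@mail.
Low     │50.5 │56 │2024-08-13│alice14@mail.
High    │38.3 │49 │2024-05-07│hank65@mail.c
                                           
                                           
                                           
                                           
                                           
                                           
                                           
                                           
                                           
                                           


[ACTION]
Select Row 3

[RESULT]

Level   │Scor▼│Age│Date      │Email        
────────┼─────┼───┼──────────┼─────────────
Critical│96.5 │47 │2024-07-01│dave21@mail.c
High    │96.2 │19 │2024-07-27│grace39@mail.
Critical│95.8 │57 │2024-08-03│dave56@mail.c
>ow     │81.4 │26 │2024-02-22│alice25@mail.
Medium  │79.8 │21 │2024-05-02│alice52@mail.
Medium  │79.7 │39 │2024-06-06│grace87@mail.
High    │77.5 │22 │2024-08-26│hank21@mail.c
Critical│73.1 │65 │2024-06-07│hank86@mail.c
High    │59.3 │34 │2024-11-06│carol34@mail.
Low     │50.5 │56 │2024-08-13│alice14@mail.
High    │38.3 │49 │2024-05-07│hank65@mail.c
                                           
                                           
                                           
                                           
                                           
                                           
                                           
                                           
                                           
                                           


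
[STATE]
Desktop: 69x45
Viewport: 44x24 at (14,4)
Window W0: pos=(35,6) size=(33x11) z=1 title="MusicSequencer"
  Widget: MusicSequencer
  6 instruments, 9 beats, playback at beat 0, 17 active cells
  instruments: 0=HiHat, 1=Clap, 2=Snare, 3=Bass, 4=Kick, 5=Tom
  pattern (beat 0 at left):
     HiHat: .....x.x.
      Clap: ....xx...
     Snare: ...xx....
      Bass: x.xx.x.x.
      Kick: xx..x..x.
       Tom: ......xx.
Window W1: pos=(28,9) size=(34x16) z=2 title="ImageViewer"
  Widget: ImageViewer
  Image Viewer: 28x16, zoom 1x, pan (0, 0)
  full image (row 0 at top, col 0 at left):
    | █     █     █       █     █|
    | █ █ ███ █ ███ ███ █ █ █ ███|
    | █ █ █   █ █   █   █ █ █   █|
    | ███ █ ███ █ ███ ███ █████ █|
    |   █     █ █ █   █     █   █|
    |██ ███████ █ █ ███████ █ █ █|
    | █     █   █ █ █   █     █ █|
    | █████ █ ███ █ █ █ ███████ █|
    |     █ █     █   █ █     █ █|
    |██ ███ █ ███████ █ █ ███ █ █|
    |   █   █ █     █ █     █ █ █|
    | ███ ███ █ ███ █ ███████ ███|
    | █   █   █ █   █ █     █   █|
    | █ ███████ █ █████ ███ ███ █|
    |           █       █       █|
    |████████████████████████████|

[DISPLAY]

                                            
                                            
                     ┏━━━━━━━━━━━━━━━━━━━━━━
                     ┃ MusicSequencer       
                     ┠──────────────────────
              ┏━━━━━━━━━━━━━━━━━━━━━━━━━━━━━
              ┃ ImageViewer                 
              ┠─────────────────────────────
              ┃ █     █     █       █     █ 
              ┃ █ █ ███ █ ███ ███ █ █ █ ███ 
              ┃ █ █ █   █ █   █   █ █ █   █ 
              ┃ ███ █ ███ █ ███ ███ █████ █ 
              ┃   █     █ █ █   █     █   █ 
              ┃██ ███████ █ █ ███████ █ █ █ 
              ┃ █     █   █ █ █   █     █ █ 
              ┃ █████ █ ███ █ █ █ ███████ █ 
              ┃     █ █     █   █ █     █ █ 
              ┃██ ███ █ ███████ █ █ ███ █ █ 
              ┃   █   █ █     █ █     █ █ █ 
              ┃ ███ ███ █ ███ █ ███████ ███ 
              ┗━━━━━━━━━━━━━━━━━━━━━━━━━━━━━
                                            
                                            
                                            


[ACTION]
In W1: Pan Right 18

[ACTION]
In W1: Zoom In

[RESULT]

                                            
                                            
                     ┏━━━━━━━━━━━━━━━━━━━━━━
                     ┃ MusicSequencer       
                     ┠──────────────────────
              ┏━━━━━━━━━━━━━━━━━━━━━━━━━━━━━
              ┃ ImageViewer                 
              ┠─────────────────────────────
              ┃        ██              ██   
              ┃        ██              ██   
              ┃██  ██████  ██████  ██  ██  █
              ┃██  ██████  ██████  ██  ██  █
              ┃██  ██      ██      ██  ██  █
              ┃██  ██      ██      ██  ██  █
              ┃██  ██  ██████  ██████  █████
              ┃██  ██  ██████  ██████  █████
              ┃██  ██  ██      ██          █
              ┃██  ██  ██      ██          █
              ┃██  ██  ██  ██████████████  █
              ┃██  ██  ██  ██████████████  █
              ┗━━━━━━━━━━━━━━━━━━━━━━━━━━━━━
                                            
                                            
                                            


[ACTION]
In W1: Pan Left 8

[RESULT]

                                            
                                            
                     ┏━━━━━━━━━━━━━━━━━━━━━━
                     ┃ MusicSequencer       
                     ┠──────────────────────
              ┏━━━━━━━━━━━━━━━━━━━━━━━━━━━━━
              ┃ ImageViewer                 
              ┠─────────────────────────────
              ┃    ██          ██           
              ┃    ██          ██           
              ┃██████  ██  ██████  ██████  █
              ┃██████  ██  ██████  ██████  █
              ┃██      ██  ██      ██      █
              ┃██      ██  ██      ██      █
              ┃██  ██████  ██  ██████  █████
              ┃██  ██████  ██  ██████  █████
              ┃        ██  ██  ██      ██   
              ┃        ██  ██  ██      ██   
              ┃██████████  ██  ██  █████████
              ┃██████████  ██  ██  █████████
              ┗━━━━━━━━━━━━━━━━━━━━━━━━━━━━━
                                            
                                            
                                            


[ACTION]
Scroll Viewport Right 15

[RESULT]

                                            
                                            
          ┏━━━━━━━━━━━━━━━━━━━━━━━━━━━━━━━┓ 
          ┃ MusicSequencer                ┃ 
          ┠───────────────────────────────┨ 
   ┏━━━━━━━━━━━━━━━━━━━━━━━━━━━━━━━━┓     ┃ 
   ┃ ImageViewer                    ┃     ┃ 
   ┠────────────────────────────────┨     ┃ 
   ┃    ██          ██              ┃     ┃ 
   ┃    ██          ██              ┃     ┃ 
   ┃██████  ██  ██████  ██████  ██  ┃     ┃ 
   ┃██████  ██  ██████  ██████  ██  ┃     ┃ 
   ┃██      ██  ██      ██      ██  ┃━━━━━┛ 
   ┃██      ██  ██      ██      ██  ┃       
   ┃██  ██████  ██  ██████  ██████  ┃       
   ┃██  ██████  ██  ██████  ██████  ┃       
   ┃        ██  ██  ██      ██      ┃       
   ┃        ██  ██  ██      ██      ┃       
   ┃██████████  ██  ██  ████████████┃       
   ┃██████████  ██  ██  ████████████┃       
   ┗━━━━━━━━━━━━━━━━━━━━━━━━━━━━━━━━┛       
                                            
                                            
                                            


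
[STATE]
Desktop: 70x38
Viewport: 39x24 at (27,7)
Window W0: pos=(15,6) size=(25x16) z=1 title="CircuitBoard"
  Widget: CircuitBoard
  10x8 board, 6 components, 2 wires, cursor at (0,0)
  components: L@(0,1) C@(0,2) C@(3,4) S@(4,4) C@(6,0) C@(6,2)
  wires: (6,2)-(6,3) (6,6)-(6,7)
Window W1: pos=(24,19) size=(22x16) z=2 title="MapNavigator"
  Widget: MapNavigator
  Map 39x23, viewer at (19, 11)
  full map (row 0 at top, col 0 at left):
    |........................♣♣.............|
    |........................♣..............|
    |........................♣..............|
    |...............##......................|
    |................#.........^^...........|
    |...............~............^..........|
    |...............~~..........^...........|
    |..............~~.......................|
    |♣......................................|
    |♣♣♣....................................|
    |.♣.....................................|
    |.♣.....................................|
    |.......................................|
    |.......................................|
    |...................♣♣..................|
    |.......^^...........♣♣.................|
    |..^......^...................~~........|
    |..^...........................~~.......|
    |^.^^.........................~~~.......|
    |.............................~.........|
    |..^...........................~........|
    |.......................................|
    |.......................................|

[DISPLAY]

rd          ┃                          
────────────┨                          
4 5 6 7 8 9 ┃                          
 C          ┃                          
            ┃                          
            ┃                          
            ┃                          
            ┃                          
            ┃                          
         C  ┃                          
            ┃                          
         S  ┃                          
━━━━━━━━━━━━━━━━━━┓                    
apNavigator       ┃                    
──────────────────┨                    
....~............^┃                    
....~~..........^.┃                    
...~~.............┃                    
..................┃                    
..................┃                    
..................┃                    
........@.........┃                    
..................┃                    
..................┃                    


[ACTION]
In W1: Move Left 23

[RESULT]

rd          ┃                          
────────────┨                          
4 5 6 7 8 9 ┃                          
 C          ┃                          
            ┃                          
            ┃                          
            ┃                          
            ┃                          
            ┃                          
         C  ┃                          
            ┃                          
         S  ┃                          
━━━━━━━━━━━━━━━━━━┓                    
apNavigator       ┃                    
──────────────────┨                    
        ..........┃                    
        ..........┃                    
        ..........┃                    
        ♣.........┃                    
        ♣♣♣.......┃                    
        .♣........┃                    
        @♣........┃                    
        ..........┃                    
        ..........┃                    


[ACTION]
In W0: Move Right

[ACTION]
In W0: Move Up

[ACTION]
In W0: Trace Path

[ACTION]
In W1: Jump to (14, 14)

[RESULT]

rd          ┃                          
────────────┨                          
4 5 6 7 8 9 ┃                          
 C          ┃                          
            ┃                          
            ┃                          
            ┃                          
            ┃                          
            ┃                          
         C  ┃                          
            ┃                          
         S  ┃                          
━━━━━━━━━━━━━━━━━━┓                    
apNavigator       ┃                    
──────────────────┨                    
..................┃                    
..................┃                    
..................┃                    
..................┃                    
..................┃                    
..................┃                    
........@....♣♣...┃                    
.^^...........♣♣..┃                    
...^..............┃                    


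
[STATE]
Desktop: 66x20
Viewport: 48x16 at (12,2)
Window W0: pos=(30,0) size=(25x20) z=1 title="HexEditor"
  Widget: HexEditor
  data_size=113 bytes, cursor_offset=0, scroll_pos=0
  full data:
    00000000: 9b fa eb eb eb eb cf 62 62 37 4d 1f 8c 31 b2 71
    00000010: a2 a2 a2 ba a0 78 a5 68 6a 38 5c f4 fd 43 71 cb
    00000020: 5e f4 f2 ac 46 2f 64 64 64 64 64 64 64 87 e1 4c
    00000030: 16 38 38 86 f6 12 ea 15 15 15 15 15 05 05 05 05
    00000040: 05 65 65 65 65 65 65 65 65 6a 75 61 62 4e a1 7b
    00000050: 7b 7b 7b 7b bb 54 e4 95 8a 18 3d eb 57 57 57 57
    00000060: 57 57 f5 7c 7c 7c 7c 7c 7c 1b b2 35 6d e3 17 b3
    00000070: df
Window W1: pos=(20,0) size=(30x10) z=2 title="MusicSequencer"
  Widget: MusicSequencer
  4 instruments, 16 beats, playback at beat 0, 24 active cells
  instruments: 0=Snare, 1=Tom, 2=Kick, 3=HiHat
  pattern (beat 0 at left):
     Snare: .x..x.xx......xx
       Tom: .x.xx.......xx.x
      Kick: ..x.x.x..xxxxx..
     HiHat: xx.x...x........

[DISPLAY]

        ┠────────────────────────────┨────┨     
        ┃      ▼123456789012345      ┃eb e┃     
        ┃ Snare·█··█·██······██      ┃ba a┃     
        ┃   Tom·█·██·······██·█      ┃ac 4┃     
        ┃  Kick··█·█·█··█████··      ┃86 f┃     
        ┃ HiHat██·█···█········      ┃65 6┃     
        ┃                            ┃7b b┃     
        ┗━━━━━━━━━━━━━━━━━━━━━━━━━━━━┛7c 7┃     
                  ┃00000070  df           ┃     
                  ┃                       ┃     
                  ┃                       ┃     
                  ┃                       ┃     
                  ┃                       ┃     
                  ┃                       ┃     
                  ┃                       ┃     
                  ┃                       ┃     


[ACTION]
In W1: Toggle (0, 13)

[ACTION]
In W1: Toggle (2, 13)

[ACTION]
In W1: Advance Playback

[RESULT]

        ┠────────────────────────────┨────┨     
        ┃      0▼23456789012345      ┃eb e┃     
        ┃ Snare·█··█·██·····███      ┃ba a┃     
        ┃   Tom·█·██·······██·█      ┃ac 4┃     
        ┃  Kick··█·█·█··████···      ┃86 f┃     
        ┃ HiHat██·█···█········      ┃65 6┃     
        ┃                            ┃7b b┃     
        ┗━━━━━━━━━━━━━━━━━━━━━━━━━━━━┛7c 7┃     
                  ┃00000070  df           ┃     
                  ┃                       ┃     
                  ┃                       ┃     
                  ┃                       ┃     
                  ┃                       ┃     
                  ┃                       ┃     
                  ┃                       ┃     
                  ┃                       ┃     


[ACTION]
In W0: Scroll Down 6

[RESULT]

        ┠────────────────────────────┨────┨     
        ┃      0▼23456789012345      ┃7c 7┃     
        ┃ Snare·█··█·██·····███      ┃    ┃     
        ┃   Tom·█·██·······██·█      ┃    ┃     
        ┃  Kick··█·█·█··████···      ┃    ┃     
        ┃ HiHat██·█···█········      ┃    ┃     
        ┃                            ┃    ┃     
        ┗━━━━━━━━━━━━━━━━━━━━━━━━━━━━┛    ┃     
                  ┃                       ┃     
                  ┃                       ┃     
                  ┃                       ┃     
                  ┃                       ┃     
                  ┃                       ┃     
                  ┃                       ┃     
                  ┃                       ┃     
                  ┃                       ┃     


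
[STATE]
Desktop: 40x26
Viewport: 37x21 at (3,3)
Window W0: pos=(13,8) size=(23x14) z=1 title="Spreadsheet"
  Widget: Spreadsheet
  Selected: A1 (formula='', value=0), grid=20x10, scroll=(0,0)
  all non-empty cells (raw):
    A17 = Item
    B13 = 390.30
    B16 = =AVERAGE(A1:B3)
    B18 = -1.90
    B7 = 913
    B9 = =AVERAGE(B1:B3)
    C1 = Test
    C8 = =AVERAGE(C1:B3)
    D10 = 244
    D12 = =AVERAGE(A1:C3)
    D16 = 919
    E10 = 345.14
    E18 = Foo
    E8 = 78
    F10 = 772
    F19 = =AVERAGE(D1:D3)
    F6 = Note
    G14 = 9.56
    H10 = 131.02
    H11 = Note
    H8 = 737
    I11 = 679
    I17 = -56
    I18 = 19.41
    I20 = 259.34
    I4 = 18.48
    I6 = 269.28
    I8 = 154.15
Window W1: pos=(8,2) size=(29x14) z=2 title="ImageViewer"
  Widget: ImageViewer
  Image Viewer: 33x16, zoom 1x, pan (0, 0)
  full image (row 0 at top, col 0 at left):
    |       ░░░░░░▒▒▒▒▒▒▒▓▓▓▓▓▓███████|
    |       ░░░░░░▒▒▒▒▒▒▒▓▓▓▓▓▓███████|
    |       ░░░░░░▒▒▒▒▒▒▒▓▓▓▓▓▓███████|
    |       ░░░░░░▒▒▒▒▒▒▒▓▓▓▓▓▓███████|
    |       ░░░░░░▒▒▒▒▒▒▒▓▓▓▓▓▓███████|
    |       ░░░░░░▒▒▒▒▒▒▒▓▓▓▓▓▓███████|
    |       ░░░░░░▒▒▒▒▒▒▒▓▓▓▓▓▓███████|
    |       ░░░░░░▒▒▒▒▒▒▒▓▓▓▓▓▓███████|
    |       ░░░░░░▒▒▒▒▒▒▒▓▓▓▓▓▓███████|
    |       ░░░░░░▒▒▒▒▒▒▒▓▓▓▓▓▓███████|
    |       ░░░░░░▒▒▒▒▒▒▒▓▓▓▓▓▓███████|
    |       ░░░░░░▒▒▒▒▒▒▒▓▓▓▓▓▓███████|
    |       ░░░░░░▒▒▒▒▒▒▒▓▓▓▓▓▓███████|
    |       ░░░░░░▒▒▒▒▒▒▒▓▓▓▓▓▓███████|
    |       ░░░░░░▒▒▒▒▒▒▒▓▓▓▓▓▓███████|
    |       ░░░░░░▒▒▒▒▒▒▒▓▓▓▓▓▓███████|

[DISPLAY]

     ┃ ImageViewer               ┃   
     ┠───────────────────────────┨   
     ┃       ░░░░░░▒▒▒▒▒▒▒▓▓▓▓▓▓█┃   
     ┃       ░░░░░░▒▒▒▒▒▒▒▓▓▓▓▓▓█┃   
     ┃       ░░░░░░▒▒▒▒▒▒▒▓▓▓▓▓▓█┃   
     ┃       ░░░░░░▒▒▒▒▒▒▒▓▓▓▓▓▓█┃   
     ┃       ░░░░░░▒▒▒▒▒▒▒▓▓▓▓▓▓█┃   
     ┃       ░░░░░░▒▒▒▒▒▒▒▓▓▓▓▓▓█┃   
     ┃       ░░░░░░▒▒▒▒▒▒▒▓▓▓▓▓▓█┃   
     ┃       ░░░░░░▒▒▒▒▒▒▒▓▓▓▓▓▓█┃   
     ┃       ░░░░░░▒▒▒▒▒▒▒▓▓▓▓▓▓█┃   
     ┃       ░░░░░░▒▒▒▒▒▒▒▓▓▓▓▓▓█┃   
     ┗━━━━━━━━━━━━━━━━━━━━━━━━━━━┛   
          ┃  3        0       0 ┃    
          ┃  4        0       0 ┃    
          ┃  5        0       0 ┃    
          ┃  6        0       0 ┃    
          ┃  7        0     913 ┃    
          ┗━━━━━━━━━━━━━━━━━━━━━┛    
                                     
                                     


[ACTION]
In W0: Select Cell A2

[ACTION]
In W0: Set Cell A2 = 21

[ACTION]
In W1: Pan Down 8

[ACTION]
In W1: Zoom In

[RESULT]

     ┃ ImageViewer               ┃   
     ┠───────────────────────────┨   
     ┃              ░░░░░░░░░░░░▒┃   
     ┃              ░░░░░░░░░░░░▒┃   
     ┃              ░░░░░░░░░░░░▒┃   
     ┃              ░░░░░░░░░░░░▒┃   
     ┃              ░░░░░░░░░░░░▒┃   
     ┃              ░░░░░░░░░░░░▒┃   
     ┃              ░░░░░░░░░░░░▒┃   
     ┃              ░░░░░░░░░░░░▒┃   
     ┃              ░░░░░░░░░░░░▒┃   
     ┃              ░░░░░░░░░░░░▒┃   
     ┗━━━━━━━━━━━━━━━━━━━━━━━━━━━┛   
          ┃  3        0       0 ┃    
          ┃  4        0       0 ┃    
          ┃  5        0       0 ┃    
          ┃  6        0       0 ┃    
          ┃  7        0     913 ┃    
          ┗━━━━━━━━━━━━━━━━━━━━━┛    
                                     
                                     


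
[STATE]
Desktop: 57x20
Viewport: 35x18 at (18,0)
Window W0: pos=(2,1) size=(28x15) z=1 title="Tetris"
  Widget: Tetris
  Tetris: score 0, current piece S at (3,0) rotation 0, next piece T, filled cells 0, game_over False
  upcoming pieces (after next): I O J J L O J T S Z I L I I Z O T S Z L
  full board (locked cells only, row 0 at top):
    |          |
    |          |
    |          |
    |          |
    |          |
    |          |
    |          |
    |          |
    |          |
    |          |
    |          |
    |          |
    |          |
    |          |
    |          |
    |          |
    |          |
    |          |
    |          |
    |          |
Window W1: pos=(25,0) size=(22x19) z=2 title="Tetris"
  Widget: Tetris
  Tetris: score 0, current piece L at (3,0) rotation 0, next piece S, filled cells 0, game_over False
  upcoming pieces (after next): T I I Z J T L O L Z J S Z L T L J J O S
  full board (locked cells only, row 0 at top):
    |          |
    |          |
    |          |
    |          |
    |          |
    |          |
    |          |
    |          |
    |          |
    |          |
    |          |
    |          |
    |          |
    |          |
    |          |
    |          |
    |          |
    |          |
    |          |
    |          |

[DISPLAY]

       ┏━━━━━━━━━━━━━━━━━━━━┓      
━━━━━━━┃ Tetris             ┃      
       ┠────────────────────┨      
───────┃          │Next:    ┃      
:      ┃          │ ░░      ┃      
       ┃          │░░       ┃      
       ┃          │         ┃      
       ┃          │         ┃      
       ┃          │         ┃      
       ┃          │Score:   ┃      
e:     ┃          │0        ┃      
       ┃          │         ┃      
       ┃          │         ┃      
       ┃          │         ┃      
       ┃          │         ┃      
━━━━━━━┃          │         ┃      
       ┃          │         ┃      
       ┃          │         ┃      


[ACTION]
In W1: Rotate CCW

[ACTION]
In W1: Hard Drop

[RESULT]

       ┏━━━━━━━━━━━━━━━━━━━━┓      
━━━━━━━┃ Tetris             ┃      
       ┠────────────────────┨      
───────┃          │Next:    ┃      
:      ┃          │ ▒       ┃      
       ┃          │▒▒▒      ┃      
       ┃          │         ┃      
       ┃          │         ┃      
       ┃          │         ┃      
       ┃          │Score:   ┃      
e:     ┃          │0        ┃      
       ┃          │         ┃      
       ┃          │         ┃      
       ┃          │         ┃      
       ┃          │         ┃      
━━━━━━━┃   ▒▒     │         ┃      
       ┃    ▒     │         ┃      
       ┃    ▒     │         ┃      


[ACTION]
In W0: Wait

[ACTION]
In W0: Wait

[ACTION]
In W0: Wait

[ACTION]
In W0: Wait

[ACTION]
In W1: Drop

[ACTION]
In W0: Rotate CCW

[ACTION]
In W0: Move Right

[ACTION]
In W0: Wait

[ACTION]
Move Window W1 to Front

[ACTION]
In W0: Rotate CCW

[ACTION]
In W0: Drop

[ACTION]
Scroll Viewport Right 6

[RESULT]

   ┏━━━━━━━━━━━━━━━━━━━━┓          
━━━┃ Tetris             ┃          
   ┠────────────────────┨          
───┃          │Next:    ┃          
   ┃          │ ▒       ┃          
   ┃          │▒▒▒      ┃          
   ┃          │         ┃          
   ┃          │         ┃          
   ┃          │         ┃          
   ┃          │Score:   ┃          
   ┃          │0        ┃          
   ┃          │         ┃          
   ┃          │         ┃          
   ┃          │         ┃          
   ┃          │         ┃          
━━━┃   ▒▒     │         ┃          
   ┃    ▒     │         ┃          
   ┃    ▒     │         ┃          


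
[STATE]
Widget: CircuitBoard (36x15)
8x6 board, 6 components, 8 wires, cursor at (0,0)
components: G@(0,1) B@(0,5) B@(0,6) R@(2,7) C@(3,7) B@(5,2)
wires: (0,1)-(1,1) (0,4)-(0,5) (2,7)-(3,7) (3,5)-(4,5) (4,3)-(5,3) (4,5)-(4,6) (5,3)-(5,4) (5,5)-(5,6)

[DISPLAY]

   0 1 2 3 4 5 6 7                  
0  [.]  G           · ─ B   B       
        │                           
1       ·                           
                                    
2                               R   
                                │   
3                       ·       C   
                        │           
4               ·       · ─ ·       
                │                   
5           B   · ─ ·   · ─ ·       
Cursor: (0,0)                       
                                    
                                    


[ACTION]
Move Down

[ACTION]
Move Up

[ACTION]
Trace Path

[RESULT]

   0 1 2 3 4 5 6 7                  
0  [.]  G           · ─ B   B       
        │                           
1       ·                           
                                    
2                               R   
                                │   
3                       ·       C   
                        │           
4               ·       · ─ ·       
                │                   
5           B   · ─ ·   · ─ ·       
Cursor: (0,0)  Trace: No connections
                                    
                                    


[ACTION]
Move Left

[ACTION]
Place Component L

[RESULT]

   0 1 2 3 4 5 6 7                  
0  [L]  G           · ─ B   B       
        │                           
1       ·                           
                                    
2                               R   
                                │   
3                       ·       C   
                        │           
4               ·       · ─ ·       
                │                   
5           B   · ─ ·   · ─ ·       
Cursor: (0,0)  Trace: No connections
                                    
                                    


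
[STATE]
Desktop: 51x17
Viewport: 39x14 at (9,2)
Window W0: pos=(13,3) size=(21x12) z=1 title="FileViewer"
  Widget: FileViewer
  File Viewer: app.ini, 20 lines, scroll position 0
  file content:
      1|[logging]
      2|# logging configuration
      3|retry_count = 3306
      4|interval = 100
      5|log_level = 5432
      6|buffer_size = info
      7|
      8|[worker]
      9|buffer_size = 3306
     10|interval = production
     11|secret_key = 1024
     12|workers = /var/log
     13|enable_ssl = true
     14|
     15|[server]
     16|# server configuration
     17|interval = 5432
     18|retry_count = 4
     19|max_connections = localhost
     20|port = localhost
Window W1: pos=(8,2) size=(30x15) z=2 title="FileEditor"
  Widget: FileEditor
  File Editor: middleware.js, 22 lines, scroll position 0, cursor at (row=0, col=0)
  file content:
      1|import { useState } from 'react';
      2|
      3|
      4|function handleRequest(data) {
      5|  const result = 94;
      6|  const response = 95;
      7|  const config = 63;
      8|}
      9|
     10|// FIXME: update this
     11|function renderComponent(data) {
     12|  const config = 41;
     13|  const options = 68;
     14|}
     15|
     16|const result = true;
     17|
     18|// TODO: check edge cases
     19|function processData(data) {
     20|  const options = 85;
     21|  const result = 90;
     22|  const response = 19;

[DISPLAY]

━━━━━━━━━━━━━━━━━━━━━━━━━━━━┓          
 FileEditor                 ┃          
────────────────────────────┨          
█mport { useState } from 'r▲┃          
                           █┃          
                           ░┃          
function handleRequest(data░┃          
  const result = 94;       ░┃          
  const response = 95;     ░┃          
  const config = 63;       ░┃          
}                          ░┃          
                           ░┃          
// FIXME: update this      ░┃          
function renderComponent(da▼┃          


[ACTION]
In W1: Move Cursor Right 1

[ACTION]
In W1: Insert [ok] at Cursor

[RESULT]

━━━━━━━━━━━━━━━━━━━━━━━━━━━━┓          
 FileEditor                 ┃          
────────────────────────────┨          
iok█port { useState } from ▲┃          
                           █┃          
                           ░┃          
function handleRequest(data░┃          
  const result = 94;       ░┃          
  const response = 95;     ░┃          
  const config = 63;       ░┃          
}                          ░┃          
                           ░┃          
// FIXME: update this      ░┃          
function renderComponent(da▼┃          


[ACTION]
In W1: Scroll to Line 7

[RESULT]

━━━━━━━━━━━━━━━━━━━━━━━━━━━━┓          
 FileEditor                 ┃          
────────────────────────────┨          
  const config = 63;       ▲┃          
}                          ░┃          
                           ░┃          
// FIXME: update this      ░┃          
function renderComponent(da░┃          
  const config = 41;       █┃          
  const options = 68;      ░┃          
}                          ░┃          
                           ░┃          
const result = true;       ░┃          
                           ▼┃          


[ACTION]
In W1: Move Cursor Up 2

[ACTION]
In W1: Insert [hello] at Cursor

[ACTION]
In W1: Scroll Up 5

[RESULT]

━━━━━━━━━━━━━━━━━━━━━━━━━━━━┓          
 FileEditor                 ┃          
────────────────────────────┨          
                           ▲┃          
                           █┃          
function handleRequest(data░┃          
  const result = 94;       ░┃          
  const response = 95;     ░┃          
  const config = 63;       ░┃          
}                          ░┃          
                           ░┃          
// FIXME: update this      ░┃          
function renderComponent(da░┃          
  const config = 41;       ▼┃          
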